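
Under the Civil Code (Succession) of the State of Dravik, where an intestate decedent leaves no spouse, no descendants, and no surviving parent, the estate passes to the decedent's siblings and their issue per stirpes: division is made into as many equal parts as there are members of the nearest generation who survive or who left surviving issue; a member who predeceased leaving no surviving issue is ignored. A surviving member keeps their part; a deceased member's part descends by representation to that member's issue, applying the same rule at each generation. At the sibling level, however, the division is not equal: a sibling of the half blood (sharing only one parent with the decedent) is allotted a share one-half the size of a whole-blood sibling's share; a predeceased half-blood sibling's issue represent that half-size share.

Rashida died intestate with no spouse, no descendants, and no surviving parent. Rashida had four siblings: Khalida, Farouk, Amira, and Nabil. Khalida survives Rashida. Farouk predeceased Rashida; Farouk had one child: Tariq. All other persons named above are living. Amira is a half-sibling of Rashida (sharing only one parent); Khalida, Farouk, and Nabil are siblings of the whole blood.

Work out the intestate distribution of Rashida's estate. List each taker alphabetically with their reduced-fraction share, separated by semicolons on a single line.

No spouse, descendants, or parent survives, so the estate passes to Rashida's siblings per stirpes.
Half-blood siblings count for one-half the weight of whole-blood siblings at the initial division.
Dividing 1 in proportion to weights (total weight 7/2): Khalida (weight 1) → 2/7; Farouk (weight 1) → 2/7; Amira (weight 1/2) → 1/7; Nabil (weight 1) → 2/7.
Khalida is living and takes 2/7.
Farouk predeceased; the 2/7 allotted to Farouk's branch passes to Farouk's issue by representation.
Tariq is the sole taker at this level and receives the full 2/7.
Amira is living and takes 1/7.
Nabil is living and takes 2/7.

Amira 1/7; Khalida 2/7; Nabil 2/7; Tariq 2/7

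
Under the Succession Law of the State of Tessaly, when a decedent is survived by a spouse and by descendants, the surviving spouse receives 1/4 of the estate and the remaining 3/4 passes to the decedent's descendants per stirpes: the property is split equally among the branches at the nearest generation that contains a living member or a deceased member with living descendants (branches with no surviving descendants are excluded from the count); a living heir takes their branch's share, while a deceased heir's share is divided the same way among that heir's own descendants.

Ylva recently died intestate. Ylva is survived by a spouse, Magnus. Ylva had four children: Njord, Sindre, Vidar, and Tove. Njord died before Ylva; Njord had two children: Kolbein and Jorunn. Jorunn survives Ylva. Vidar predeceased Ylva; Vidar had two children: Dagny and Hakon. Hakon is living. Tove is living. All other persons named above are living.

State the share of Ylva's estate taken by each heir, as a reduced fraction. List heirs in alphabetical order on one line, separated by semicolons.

Dagny 3/32; Hakon 3/32; Jorunn 3/32; Kolbein 3/32; Magnus 1/4; Sindre 3/16; Tove 3/16

Magnus, as surviving spouse, takes 1/4.
The remaining 3/4 passes to Ylva's descendants per stirpes.
The 3/4 is divided into 4 equal shares of 3/16 among Njord, Sindre, Vidar, Tove.
Njord predeceased; the 3/16 allotted to Njord's branch passes to Njord's issue by representation.
The 3/16 is divided into 2 equal shares of 3/32 among Kolbein, Jorunn.
Kolbein is living and takes 3/32.
Jorunn is living and takes 3/32.
Sindre is living and takes 3/16.
Vidar predeceased; the 3/16 allotted to Vidar's branch passes to Vidar's issue by representation.
The 3/16 is divided into 2 equal shares of 3/32 among Dagny, Hakon.
Dagny is living and takes 3/32.
Hakon is living and takes 3/32.
Tove is living and takes 3/16.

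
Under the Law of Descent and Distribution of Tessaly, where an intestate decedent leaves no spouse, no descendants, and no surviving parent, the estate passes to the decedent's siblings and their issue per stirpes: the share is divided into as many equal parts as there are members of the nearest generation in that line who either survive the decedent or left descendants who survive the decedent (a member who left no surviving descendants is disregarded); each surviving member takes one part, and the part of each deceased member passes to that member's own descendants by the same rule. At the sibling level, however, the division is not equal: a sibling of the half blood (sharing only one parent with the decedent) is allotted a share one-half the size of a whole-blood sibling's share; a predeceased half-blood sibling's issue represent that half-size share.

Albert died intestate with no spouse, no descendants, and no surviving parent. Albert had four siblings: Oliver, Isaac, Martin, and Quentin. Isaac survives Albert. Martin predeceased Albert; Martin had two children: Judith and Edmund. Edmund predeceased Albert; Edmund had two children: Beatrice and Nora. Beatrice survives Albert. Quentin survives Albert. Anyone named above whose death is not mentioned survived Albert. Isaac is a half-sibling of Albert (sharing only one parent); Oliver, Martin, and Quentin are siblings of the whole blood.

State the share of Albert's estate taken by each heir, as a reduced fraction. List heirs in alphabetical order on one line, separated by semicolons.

No spouse, descendants, or parent survives, so the estate passes to Albert's siblings per stirpes.
Half-blood siblings count for one-half the weight of whole-blood siblings at the initial division.
Dividing 1 in proportion to weights (total weight 7/2): Oliver (weight 1) → 2/7; Isaac (weight 1/2) → 1/7; Martin (weight 1) → 2/7; Quentin (weight 1) → 2/7.
Oliver is living and takes 2/7.
Isaac is living and takes 1/7.
Martin predeceased; the 2/7 allotted to Martin's branch passes to Martin's issue by representation.
The 2/7 is divided into 2 equal shares of 1/7 among Judith, Edmund.
Judith is living and takes 1/7.
Edmund predeceased; the 1/7 allotted to Edmund's branch passes to Edmund's issue by representation.
The 1/7 is divided into 2 equal shares of 1/14 among Beatrice, Nora.
Beatrice is living and takes 1/14.
Nora is living and takes 1/14.
Quentin is living and takes 2/7.

Beatrice 1/14; Isaac 1/7; Judith 1/7; Nora 1/14; Oliver 2/7; Quentin 2/7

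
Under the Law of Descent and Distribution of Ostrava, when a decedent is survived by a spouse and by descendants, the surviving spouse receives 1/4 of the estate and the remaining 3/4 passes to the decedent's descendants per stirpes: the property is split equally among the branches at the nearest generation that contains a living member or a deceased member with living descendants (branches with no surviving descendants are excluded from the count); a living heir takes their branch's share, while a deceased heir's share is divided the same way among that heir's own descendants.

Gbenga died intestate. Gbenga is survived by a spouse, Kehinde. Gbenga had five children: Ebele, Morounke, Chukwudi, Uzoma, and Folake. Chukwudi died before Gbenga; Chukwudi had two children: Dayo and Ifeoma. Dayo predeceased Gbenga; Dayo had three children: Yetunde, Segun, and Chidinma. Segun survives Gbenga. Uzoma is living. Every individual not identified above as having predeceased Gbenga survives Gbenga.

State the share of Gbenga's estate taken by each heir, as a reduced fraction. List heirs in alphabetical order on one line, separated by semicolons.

Kehinde, as surviving spouse, takes 1/4.
The remaining 3/4 passes to Gbenga's descendants per stirpes.
The 3/4 is divided into 5 equal shares of 3/20 among Ebele, Morounke, Chukwudi, Uzoma, Folake.
Ebele is living and takes 3/20.
Morounke is living and takes 3/20.
Chukwudi predeceased; the 3/20 allotted to Chukwudi's branch passes to Chukwudi's issue by representation.
The 3/20 is divided into 2 equal shares of 3/40 among Dayo, Ifeoma.
Dayo predeceased; the 3/40 allotted to Dayo's branch passes to Dayo's issue by representation.
The 3/40 is divided into 3 equal shares of 1/40 among Yetunde, Segun, Chidinma.
Yetunde is living and takes 1/40.
Segun is living and takes 1/40.
Chidinma is living and takes 1/40.
Ifeoma is living and takes 3/40.
Uzoma is living and takes 3/20.
Folake is living and takes 3/20.

Chidinma 1/40; Ebele 3/20; Folake 3/20; Ifeoma 3/40; Kehinde 1/4; Morounke 3/20; Segun 1/40; Uzoma 3/20; Yetunde 1/40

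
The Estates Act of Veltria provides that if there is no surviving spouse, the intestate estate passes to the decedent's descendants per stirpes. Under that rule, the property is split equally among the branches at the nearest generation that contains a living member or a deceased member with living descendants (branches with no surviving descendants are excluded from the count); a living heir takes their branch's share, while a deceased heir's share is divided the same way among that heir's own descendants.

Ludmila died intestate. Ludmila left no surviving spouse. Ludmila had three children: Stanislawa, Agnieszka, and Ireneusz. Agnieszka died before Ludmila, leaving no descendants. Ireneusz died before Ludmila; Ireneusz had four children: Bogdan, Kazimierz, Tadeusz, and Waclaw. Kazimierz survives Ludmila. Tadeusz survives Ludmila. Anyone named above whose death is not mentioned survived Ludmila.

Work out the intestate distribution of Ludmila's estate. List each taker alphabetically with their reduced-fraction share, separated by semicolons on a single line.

There is no surviving spouse, so the entire estate passes to Ludmila's descendants per stirpes.
Agnieszka left no surviving issue, so that branch lapses and is disregarded.
The estate is divided into 2 equal shares of 1/2 among Stanislawa, Ireneusz.
Stanislawa is living and takes 1/2.
Ireneusz predeceased; the 1/2 allotted to Ireneusz's branch passes to Ireneusz's issue by representation.
The 1/2 is divided into 4 equal shares of 1/8 among Bogdan, Kazimierz, Tadeusz, Waclaw.
Bogdan is living and takes 1/8.
Kazimierz is living and takes 1/8.
Tadeusz is living and takes 1/8.
Waclaw is living and takes 1/8.

Bogdan 1/8; Kazimierz 1/8; Stanislawa 1/2; Tadeusz 1/8; Waclaw 1/8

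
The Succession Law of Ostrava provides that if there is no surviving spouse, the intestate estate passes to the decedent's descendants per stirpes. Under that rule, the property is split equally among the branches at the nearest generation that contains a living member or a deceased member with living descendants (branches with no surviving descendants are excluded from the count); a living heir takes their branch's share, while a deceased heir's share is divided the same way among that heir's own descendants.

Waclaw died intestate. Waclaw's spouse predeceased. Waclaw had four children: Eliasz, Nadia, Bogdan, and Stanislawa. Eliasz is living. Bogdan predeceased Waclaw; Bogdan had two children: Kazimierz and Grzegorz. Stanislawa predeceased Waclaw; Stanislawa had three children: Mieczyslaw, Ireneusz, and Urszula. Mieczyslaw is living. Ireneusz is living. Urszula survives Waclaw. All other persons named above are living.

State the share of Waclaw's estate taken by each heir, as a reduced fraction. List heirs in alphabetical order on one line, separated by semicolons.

There is no surviving spouse, so the entire estate passes to Waclaw's descendants per stirpes.
The estate is divided into 4 equal shares of 1/4 among Eliasz, Nadia, Bogdan, Stanislawa.
Eliasz is living and takes 1/4.
Nadia is living and takes 1/4.
Bogdan predeceased; the 1/4 allotted to Bogdan's branch passes to Bogdan's issue by representation.
The 1/4 is divided into 2 equal shares of 1/8 among Kazimierz, Grzegorz.
Kazimierz is living and takes 1/8.
Grzegorz is living and takes 1/8.
Stanislawa predeceased; the 1/4 allotted to Stanislawa's branch passes to Stanislawa's issue by representation.
The 1/4 is divided into 3 equal shares of 1/12 among Mieczyslaw, Ireneusz, Urszula.
Mieczyslaw is living and takes 1/12.
Ireneusz is living and takes 1/12.
Urszula is living and takes 1/12.

Eliasz 1/4; Grzegorz 1/8; Ireneusz 1/12; Kazimierz 1/8; Mieczyslaw 1/12; Nadia 1/4; Urszula 1/12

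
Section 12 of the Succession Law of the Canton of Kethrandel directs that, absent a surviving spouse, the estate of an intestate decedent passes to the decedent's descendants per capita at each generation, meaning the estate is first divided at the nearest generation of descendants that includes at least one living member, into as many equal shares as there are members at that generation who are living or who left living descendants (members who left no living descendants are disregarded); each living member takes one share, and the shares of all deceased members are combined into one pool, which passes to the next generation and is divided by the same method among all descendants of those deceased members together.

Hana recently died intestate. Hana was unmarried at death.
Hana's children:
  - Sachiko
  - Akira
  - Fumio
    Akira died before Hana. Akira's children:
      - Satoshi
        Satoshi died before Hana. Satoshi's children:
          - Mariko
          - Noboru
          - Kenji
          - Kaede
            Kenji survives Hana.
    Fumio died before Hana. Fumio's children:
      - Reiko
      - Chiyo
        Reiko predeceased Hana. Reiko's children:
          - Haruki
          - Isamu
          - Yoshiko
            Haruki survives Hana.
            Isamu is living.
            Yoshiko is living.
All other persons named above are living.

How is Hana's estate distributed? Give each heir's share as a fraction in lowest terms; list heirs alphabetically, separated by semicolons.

Chiyo 2/9; Haruki 4/63; Isamu 4/63; Kaede 4/63; Kenji 4/63; Mariko 4/63; Noboru 4/63; Sachiko 1/3; Yoshiko 4/63

There is no surviving spouse, so the entire estate passes to Hana's descendants per capita at each generation.
At generation 1 (Sachiko, Akira, Fumio) there are 3 shares of (1)/3 = 1/3 each.
Living: Sachiko — each takes 1/3.
Deceased: Akira and Fumio. Their combined 2/3 is pooled and carried to generation 2.
At generation 2 (Satoshi, Reiko, Chiyo) there are 3 shares of (2/3)/3 = 2/9 each.
Living: Chiyo — each takes 2/9.
Deceased: Satoshi and Reiko. Their combined 4/9 is pooled and carried to generation 3.
At generation 3 (Mariko, Noboru, Kenji, Kaede, Haruki, Isamu, Yoshiko) there are 7 shares of (4/9)/7 = 4/63 each.
Living: Mariko, Noboru, Kenji, Kaede, Haruki, Isamu, and Yoshiko — each takes 4/63.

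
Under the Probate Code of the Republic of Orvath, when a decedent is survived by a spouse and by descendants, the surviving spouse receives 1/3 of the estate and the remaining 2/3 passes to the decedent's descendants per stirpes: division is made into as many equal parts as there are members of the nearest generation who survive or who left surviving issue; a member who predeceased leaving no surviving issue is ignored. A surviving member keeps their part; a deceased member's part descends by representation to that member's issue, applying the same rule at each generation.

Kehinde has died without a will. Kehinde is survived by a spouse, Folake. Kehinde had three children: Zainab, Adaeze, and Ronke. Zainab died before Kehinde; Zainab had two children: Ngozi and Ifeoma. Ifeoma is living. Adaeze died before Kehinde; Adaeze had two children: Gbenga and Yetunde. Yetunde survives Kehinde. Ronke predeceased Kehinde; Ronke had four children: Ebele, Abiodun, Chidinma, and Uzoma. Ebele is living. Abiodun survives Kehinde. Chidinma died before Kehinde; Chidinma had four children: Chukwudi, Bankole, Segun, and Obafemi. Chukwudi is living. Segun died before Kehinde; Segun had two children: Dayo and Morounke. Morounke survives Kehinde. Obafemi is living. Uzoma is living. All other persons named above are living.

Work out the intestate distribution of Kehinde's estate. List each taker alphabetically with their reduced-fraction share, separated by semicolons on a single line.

Folake, as surviving spouse, takes 1/3.
The remaining 2/3 passes to Kehinde's descendants per stirpes.
The 2/3 is divided into 3 equal shares of 2/9 among Zainab, Adaeze, Ronke.
Zainab predeceased; the 2/9 allotted to Zainab's branch passes to Zainab's issue by representation.
The 2/9 is divided into 2 equal shares of 1/9 among Ngozi, Ifeoma.
Ngozi is living and takes 1/9.
Ifeoma is living and takes 1/9.
Adaeze predeceased; the 2/9 allotted to Adaeze's branch passes to Adaeze's issue by representation.
The 2/9 is divided into 2 equal shares of 1/9 among Gbenga, Yetunde.
Gbenga is living and takes 1/9.
Yetunde is living and takes 1/9.
Ronke predeceased; the 2/9 allotted to Ronke's branch passes to Ronke's issue by representation.
The 2/9 is divided into 4 equal shares of 1/18 among Ebele, Abiodun, Chidinma, Uzoma.
Ebele is living and takes 1/18.
Abiodun is living and takes 1/18.
Chidinma predeceased; the 1/18 allotted to Chidinma's branch passes to Chidinma's issue by representation.
The 1/18 is divided into 4 equal shares of 1/72 among Chukwudi, Bankole, Segun, Obafemi.
Chukwudi is living and takes 1/72.
Bankole is living and takes 1/72.
Segun predeceased; the 1/72 allotted to Segun's branch passes to Segun's issue by representation.
The 1/72 is divided into 2 equal shares of 1/144 among Dayo, Morounke.
Dayo is living and takes 1/144.
Morounke is living and takes 1/144.
Obafemi is living and takes 1/72.
Uzoma is living and takes 1/18.

Abiodun 1/18; Bankole 1/72; Chukwudi 1/72; Dayo 1/144; Ebele 1/18; Folake 1/3; Gbenga 1/9; Ifeoma 1/9; Morounke 1/144; Ngozi 1/9; Obafemi 1/72; Uzoma 1/18; Yetunde 1/9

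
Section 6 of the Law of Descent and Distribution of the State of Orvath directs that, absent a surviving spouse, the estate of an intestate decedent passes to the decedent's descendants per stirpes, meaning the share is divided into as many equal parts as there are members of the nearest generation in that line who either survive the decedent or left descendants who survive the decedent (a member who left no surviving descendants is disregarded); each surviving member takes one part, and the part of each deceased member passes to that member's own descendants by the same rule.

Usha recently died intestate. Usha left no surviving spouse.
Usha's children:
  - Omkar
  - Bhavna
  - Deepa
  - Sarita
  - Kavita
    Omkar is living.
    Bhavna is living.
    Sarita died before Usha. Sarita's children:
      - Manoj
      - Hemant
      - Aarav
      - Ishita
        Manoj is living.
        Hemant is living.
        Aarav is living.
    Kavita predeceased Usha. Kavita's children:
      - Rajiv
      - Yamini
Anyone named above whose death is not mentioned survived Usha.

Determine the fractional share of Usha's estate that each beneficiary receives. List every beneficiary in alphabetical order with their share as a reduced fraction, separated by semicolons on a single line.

Aarav 1/20; Bhavna 1/5; Deepa 1/5; Hemant 1/20; Ishita 1/20; Manoj 1/20; Omkar 1/5; Rajiv 1/10; Yamini 1/10

There is no surviving spouse, so the entire estate passes to Usha's descendants per stirpes.
The estate is divided into 5 equal shares of 1/5 among Omkar, Bhavna, Deepa, Sarita, Kavita.
Omkar is living and takes 1/5.
Bhavna is living and takes 1/5.
Deepa is living and takes 1/5.
Sarita predeceased; the 1/5 allotted to Sarita's branch passes to Sarita's issue by representation.
The 1/5 is divided into 4 equal shares of 1/20 among Manoj, Hemant, Aarav, Ishita.
Manoj is living and takes 1/20.
Hemant is living and takes 1/20.
Aarav is living and takes 1/20.
Ishita is living and takes 1/20.
Kavita predeceased; the 1/5 allotted to Kavita's branch passes to Kavita's issue by representation.
The 1/5 is divided into 2 equal shares of 1/10 among Rajiv, Yamini.
Rajiv is living and takes 1/10.
Yamini is living and takes 1/10.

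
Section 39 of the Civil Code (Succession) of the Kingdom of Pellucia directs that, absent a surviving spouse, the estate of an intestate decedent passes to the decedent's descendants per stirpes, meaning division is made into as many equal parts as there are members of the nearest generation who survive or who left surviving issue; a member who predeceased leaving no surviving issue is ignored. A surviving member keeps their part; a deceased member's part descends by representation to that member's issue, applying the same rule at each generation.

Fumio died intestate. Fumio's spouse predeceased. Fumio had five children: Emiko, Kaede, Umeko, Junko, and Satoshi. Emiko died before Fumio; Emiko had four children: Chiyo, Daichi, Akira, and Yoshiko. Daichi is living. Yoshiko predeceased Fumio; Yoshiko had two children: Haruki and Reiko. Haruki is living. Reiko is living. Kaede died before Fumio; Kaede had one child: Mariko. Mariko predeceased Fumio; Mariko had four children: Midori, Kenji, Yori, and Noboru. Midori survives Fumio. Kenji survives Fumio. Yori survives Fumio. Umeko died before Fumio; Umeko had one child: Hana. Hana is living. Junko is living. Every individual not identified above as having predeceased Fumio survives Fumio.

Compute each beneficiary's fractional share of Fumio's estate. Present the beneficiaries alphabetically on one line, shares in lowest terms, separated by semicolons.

There is no surviving spouse, so the entire estate passes to Fumio's descendants per stirpes.
The estate is divided into 5 equal shares of 1/5 among Emiko, Kaede, Umeko, Junko, Satoshi.
Emiko predeceased; the 1/5 allotted to Emiko's branch passes to Emiko's issue by representation.
The 1/5 is divided into 4 equal shares of 1/20 among Chiyo, Daichi, Akira, Yoshiko.
Chiyo is living and takes 1/20.
Daichi is living and takes 1/20.
Akira is living and takes 1/20.
Yoshiko predeceased; the 1/20 allotted to Yoshiko's branch passes to Yoshiko's issue by representation.
The 1/20 is divided into 2 equal shares of 1/40 among Haruki, Reiko.
Haruki is living and takes 1/40.
Reiko is living and takes 1/40.
Kaede predeceased; the 1/5 allotted to Kaede's branch passes to Kaede's issue by representation.
Mariko's line is the sole branch at this level, so the full 1/5 passes to Mariko's issue by representation.
The 1/5 is divided into 4 equal shares of 1/20 among Midori, Kenji, Yori, Noboru.
Midori is living and takes 1/20.
Kenji is living and takes 1/20.
Yori is living and takes 1/20.
Noboru is living and takes 1/20.
Umeko predeceased; the 1/5 allotted to Umeko's branch passes to Umeko's issue by representation.
Hana is the sole taker at this level and receives the full 1/5.
Junko is living and takes 1/5.
Satoshi is living and takes 1/5.

Akira 1/20; Chiyo 1/20; Daichi 1/20; Hana 1/5; Haruki 1/40; Junko 1/5; Kenji 1/20; Midori 1/20; Noboru 1/20; Reiko 1/40; Satoshi 1/5; Yori 1/20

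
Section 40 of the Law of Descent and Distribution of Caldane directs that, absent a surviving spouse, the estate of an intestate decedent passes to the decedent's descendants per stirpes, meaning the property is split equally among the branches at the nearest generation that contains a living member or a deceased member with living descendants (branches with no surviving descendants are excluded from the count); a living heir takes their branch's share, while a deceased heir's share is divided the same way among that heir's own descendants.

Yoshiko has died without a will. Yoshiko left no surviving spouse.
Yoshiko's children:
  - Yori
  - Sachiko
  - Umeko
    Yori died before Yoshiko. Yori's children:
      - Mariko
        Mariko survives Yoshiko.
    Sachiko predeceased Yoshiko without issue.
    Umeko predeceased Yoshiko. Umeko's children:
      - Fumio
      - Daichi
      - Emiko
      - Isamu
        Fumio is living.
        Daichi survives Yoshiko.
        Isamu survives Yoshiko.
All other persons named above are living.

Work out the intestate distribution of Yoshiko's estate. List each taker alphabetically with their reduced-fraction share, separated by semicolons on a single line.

Daichi 1/8; Emiko 1/8; Fumio 1/8; Isamu 1/8; Mariko 1/2

There is no surviving spouse, so the entire estate passes to Yoshiko's descendants per stirpes.
Sachiko left no surviving issue, so that branch lapses and is disregarded.
The estate is divided into 2 equal shares of 1/2 among Yori, Umeko.
Yori predeceased; the 1/2 allotted to Yori's branch passes to Yori's issue by representation.
Mariko is the sole taker at this level and receives the full 1/2.
Umeko predeceased; the 1/2 allotted to Umeko's branch passes to Umeko's issue by representation.
The 1/2 is divided into 4 equal shares of 1/8 among Fumio, Daichi, Emiko, Isamu.
Fumio is living and takes 1/8.
Daichi is living and takes 1/8.
Emiko is living and takes 1/8.
Isamu is living and takes 1/8.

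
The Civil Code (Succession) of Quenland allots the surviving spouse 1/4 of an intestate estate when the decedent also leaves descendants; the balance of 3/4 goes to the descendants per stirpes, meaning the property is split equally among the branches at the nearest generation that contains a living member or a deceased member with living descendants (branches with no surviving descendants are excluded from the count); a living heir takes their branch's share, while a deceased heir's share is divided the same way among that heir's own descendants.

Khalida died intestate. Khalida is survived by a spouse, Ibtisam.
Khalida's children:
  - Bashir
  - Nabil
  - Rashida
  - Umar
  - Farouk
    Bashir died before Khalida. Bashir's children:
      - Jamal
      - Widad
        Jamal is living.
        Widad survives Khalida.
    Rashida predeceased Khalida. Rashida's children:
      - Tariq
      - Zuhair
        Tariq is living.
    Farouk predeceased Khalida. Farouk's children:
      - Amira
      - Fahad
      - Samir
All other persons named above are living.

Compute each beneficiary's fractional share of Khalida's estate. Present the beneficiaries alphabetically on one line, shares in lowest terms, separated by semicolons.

Ibtisam, as surviving spouse, takes 1/4.
The remaining 3/4 passes to Khalida's descendants per stirpes.
The 3/4 is divided into 5 equal shares of 3/20 among Bashir, Nabil, Rashida, Umar, Farouk.
Bashir predeceased; the 3/20 allotted to Bashir's branch passes to Bashir's issue by representation.
The 3/20 is divided into 2 equal shares of 3/40 among Jamal, Widad.
Jamal is living and takes 3/40.
Widad is living and takes 3/40.
Nabil is living and takes 3/20.
Rashida predeceased; the 3/20 allotted to Rashida's branch passes to Rashida's issue by representation.
The 3/20 is divided into 2 equal shares of 3/40 among Tariq, Zuhair.
Tariq is living and takes 3/40.
Zuhair is living and takes 3/40.
Umar is living and takes 3/20.
Farouk predeceased; the 3/20 allotted to Farouk's branch passes to Farouk's issue by representation.
The 3/20 is divided into 3 equal shares of 1/20 among Amira, Fahad, Samir.
Amira is living and takes 1/20.
Fahad is living and takes 1/20.
Samir is living and takes 1/20.

Amira 1/20; Fahad 1/20; Ibtisam 1/4; Jamal 3/40; Nabil 3/20; Samir 1/20; Tariq 3/40; Umar 3/20; Widad 3/40; Zuhair 3/40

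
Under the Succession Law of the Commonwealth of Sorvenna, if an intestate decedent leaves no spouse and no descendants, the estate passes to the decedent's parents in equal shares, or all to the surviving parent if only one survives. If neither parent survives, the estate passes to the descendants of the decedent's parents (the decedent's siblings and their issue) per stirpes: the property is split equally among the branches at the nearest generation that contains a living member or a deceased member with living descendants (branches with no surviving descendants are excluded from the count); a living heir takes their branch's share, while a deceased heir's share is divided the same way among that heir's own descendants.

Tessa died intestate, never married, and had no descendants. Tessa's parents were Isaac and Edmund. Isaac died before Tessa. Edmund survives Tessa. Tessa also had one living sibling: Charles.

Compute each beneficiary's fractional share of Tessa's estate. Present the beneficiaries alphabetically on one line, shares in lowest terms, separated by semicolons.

Only one parent, Edmund, survives, so Edmund takes the entire estate. The siblings take nothing because a surviving parent has priority.

Edmund 1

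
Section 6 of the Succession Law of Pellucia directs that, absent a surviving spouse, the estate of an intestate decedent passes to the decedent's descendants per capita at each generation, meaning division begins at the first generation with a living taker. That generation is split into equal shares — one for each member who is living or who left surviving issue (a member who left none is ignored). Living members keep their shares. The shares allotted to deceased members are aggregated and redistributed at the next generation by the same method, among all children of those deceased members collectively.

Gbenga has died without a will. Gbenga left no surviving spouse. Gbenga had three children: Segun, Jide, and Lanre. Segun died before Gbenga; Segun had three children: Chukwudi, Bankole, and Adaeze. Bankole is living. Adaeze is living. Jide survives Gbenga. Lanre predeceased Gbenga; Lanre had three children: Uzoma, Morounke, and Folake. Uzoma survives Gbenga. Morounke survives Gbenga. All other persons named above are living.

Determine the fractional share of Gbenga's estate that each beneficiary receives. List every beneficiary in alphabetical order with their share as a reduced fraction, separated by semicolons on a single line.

Adaeze 1/9; Bankole 1/9; Chukwudi 1/9; Folake 1/9; Jide 1/3; Morounke 1/9; Uzoma 1/9

There is no surviving spouse, so the entire estate passes to Gbenga's descendants per capita at each generation.
At generation 1 (Segun, Jide, Lanre) there are 3 shares of (1)/3 = 1/3 each.
Living: Jide — each takes 1/3.
Deceased: Segun and Lanre. Their combined 2/3 is pooled and carried to generation 2.
At generation 2 (Chukwudi, Bankole, Adaeze, Uzoma, Morounke, Folake) there are 6 shares of (2/3)/6 = 1/9 each.
Living: Chukwudi, Bankole, Adaeze, Uzoma, Morounke, and Folake — each takes 1/9.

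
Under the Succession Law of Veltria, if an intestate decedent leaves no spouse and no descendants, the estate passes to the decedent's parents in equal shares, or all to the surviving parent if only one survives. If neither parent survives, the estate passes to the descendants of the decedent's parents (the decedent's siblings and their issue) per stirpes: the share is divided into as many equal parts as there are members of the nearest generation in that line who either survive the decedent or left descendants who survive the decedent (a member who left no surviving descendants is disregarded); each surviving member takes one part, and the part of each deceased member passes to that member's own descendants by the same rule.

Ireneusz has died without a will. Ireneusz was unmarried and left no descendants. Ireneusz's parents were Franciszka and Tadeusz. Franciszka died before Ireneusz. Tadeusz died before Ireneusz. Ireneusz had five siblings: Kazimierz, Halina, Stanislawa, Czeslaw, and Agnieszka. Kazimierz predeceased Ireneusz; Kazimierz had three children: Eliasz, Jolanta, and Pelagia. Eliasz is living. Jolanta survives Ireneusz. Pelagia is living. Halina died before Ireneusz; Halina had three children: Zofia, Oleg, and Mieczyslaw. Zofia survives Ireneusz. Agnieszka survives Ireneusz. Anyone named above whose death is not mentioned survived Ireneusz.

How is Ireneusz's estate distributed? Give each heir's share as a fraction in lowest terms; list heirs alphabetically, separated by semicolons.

Agnieszka 1/5; Czeslaw 1/5; Eliasz 1/15; Jolanta 1/15; Mieczyslaw 1/15; Oleg 1/15; Pelagia 1/15; Stanislawa 1/5; Zofia 1/15

Neither parent survives and there are no descendants, so the estate passes to Ireneusz's siblings and their issue per stirpes.
The estate is divided into 5 equal shares of 1/5 among Kazimierz, Halina, Stanislawa, Czeslaw, Agnieszka.
Kazimierz predeceased; the 1/5 allotted to Kazimierz's branch passes to Kazimierz's issue by representation.
The 1/5 is divided into 3 equal shares of 1/15 among Eliasz, Jolanta, Pelagia.
Eliasz is living and takes 1/15.
Jolanta is living and takes 1/15.
Pelagia is living and takes 1/15.
Halina predeceased; the 1/5 allotted to Halina's branch passes to Halina's issue by representation.
The 1/5 is divided into 3 equal shares of 1/15 among Zofia, Oleg, Mieczyslaw.
Zofia is living and takes 1/15.
Oleg is living and takes 1/15.
Mieczyslaw is living and takes 1/15.
Stanislawa is living and takes 1/5.
Czeslaw is living and takes 1/5.
Agnieszka is living and takes 1/5.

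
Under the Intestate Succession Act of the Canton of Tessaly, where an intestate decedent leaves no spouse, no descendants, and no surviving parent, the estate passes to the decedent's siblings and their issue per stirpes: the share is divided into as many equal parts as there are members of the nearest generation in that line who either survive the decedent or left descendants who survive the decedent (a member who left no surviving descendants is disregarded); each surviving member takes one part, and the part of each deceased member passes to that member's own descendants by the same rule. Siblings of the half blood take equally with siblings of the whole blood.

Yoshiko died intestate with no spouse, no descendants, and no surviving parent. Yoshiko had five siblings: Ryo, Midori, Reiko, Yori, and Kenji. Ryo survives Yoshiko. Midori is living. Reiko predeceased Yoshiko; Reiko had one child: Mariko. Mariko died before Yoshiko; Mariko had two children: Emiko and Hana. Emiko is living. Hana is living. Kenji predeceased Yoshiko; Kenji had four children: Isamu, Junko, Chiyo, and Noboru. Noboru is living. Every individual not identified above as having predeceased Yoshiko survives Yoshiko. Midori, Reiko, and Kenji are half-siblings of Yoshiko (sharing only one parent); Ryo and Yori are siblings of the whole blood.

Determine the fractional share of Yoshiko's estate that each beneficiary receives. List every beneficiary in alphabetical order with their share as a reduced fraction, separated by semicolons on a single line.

Chiyo 1/20; Emiko 1/10; Hana 1/10; Isamu 1/20; Junko 1/20; Midori 1/5; Noboru 1/20; Ryo 1/5; Yori 1/5

No spouse, descendants, or parent survives, so the estate passes to Yoshiko's siblings per stirpes.
Half-blood and whole-blood siblings take equally under the stated rule.
The estate is divided into 5 equal shares of 1/5 among Ryo, Midori, Reiko, Yori, Kenji.
Ryo is living and takes 1/5.
Midori is living and takes 1/5.
Reiko predeceased; the 1/5 allotted to Reiko's branch passes to Reiko's issue by representation.
Mariko's line is the sole branch at this level, so the full 1/5 passes to Mariko's issue by representation.
The 1/5 is divided into 2 equal shares of 1/10 among Emiko, Hana.
Emiko is living and takes 1/10.
Hana is living and takes 1/10.
Yori is living and takes 1/5.
Kenji predeceased; the 1/5 allotted to Kenji's branch passes to Kenji's issue by representation.
The 1/5 is divided into 4 equal shares of 1/20 among Isamu, Junko, Chiyo, Noboru.
Isamu is living and takes 1/20.
Junko is living and takes 1/20.
Chiyo is living and takes 1/20.
Noboru is living and takes 1/20.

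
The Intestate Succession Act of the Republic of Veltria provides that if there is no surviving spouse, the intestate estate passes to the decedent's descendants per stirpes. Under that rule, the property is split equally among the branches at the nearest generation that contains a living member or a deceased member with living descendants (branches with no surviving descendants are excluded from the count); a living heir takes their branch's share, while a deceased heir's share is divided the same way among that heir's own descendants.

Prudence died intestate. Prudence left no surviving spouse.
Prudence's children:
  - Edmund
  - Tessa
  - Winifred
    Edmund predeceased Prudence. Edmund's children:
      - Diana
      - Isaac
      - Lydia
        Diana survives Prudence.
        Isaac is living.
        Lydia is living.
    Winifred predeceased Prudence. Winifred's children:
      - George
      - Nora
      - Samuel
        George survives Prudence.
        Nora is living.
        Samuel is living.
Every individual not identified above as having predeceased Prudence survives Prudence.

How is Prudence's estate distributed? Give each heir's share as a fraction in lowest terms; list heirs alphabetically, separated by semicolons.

There is no surviving spouse, so the entire estate passes to Prudence's descendants per stirpes.
The estate is divided into 3 equal shares of 1/3 among Edmund, Tessa, Winifred.
Edmund predeceased; the 1/3 allotted to Edmund's branch passes to Edmund's issue by representation.
The 1/3 is divided into 3 equal shares of 1/9 among Diana, Isaac, Lydia.
Diana is living and takes 1/9.
Isaac is living and takes 1/9.
Lydia is living and takes 1/9.
Tessa is living and takes 1/3.
Winifred predeceased; the 1/3 allotted to Winifred's branch passes to Winifred's issue by representation.
The 1/3 is divided into 3 equal shares of 1/9 among George, Nora, Samuel.
George is living and takes 1/9.
Nora is living and takes 1/9.
Samuel is living and takes 1/9.

Diana 1/9; George 1/9; Isaac 1/9; Lydia 1/9; Nora 1/9; Samuel 1/9; Tessa 1/3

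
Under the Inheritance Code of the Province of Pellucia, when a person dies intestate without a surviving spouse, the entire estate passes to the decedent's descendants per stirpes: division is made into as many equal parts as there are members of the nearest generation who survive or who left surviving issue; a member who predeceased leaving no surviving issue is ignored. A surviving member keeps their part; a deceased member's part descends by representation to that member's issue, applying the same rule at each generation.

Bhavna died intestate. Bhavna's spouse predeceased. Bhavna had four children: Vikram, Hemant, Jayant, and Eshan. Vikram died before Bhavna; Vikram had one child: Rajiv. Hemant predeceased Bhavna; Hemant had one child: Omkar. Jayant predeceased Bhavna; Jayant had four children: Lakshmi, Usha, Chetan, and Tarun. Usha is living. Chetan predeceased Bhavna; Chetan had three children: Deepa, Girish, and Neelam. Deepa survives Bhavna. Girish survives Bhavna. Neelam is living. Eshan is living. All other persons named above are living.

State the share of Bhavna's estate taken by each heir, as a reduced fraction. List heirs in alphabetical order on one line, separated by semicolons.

There is no surviving spouse, so the entire estate passes to Bhavna's descendants per stirpes.
The estate is divided into 4 equal shares of 1/4 among Vikram, Hemant, Jayant, Eshan.
Vikram predeceased; the 1/4 allotted to Vikram's branch passes to Vikram's issue by representation.
Rajiv is the sole taker at this level and receives the full 1/4.
Hemant predeceased; the 1/4 allotted to Hemant's branch passes to Hemant's issue by representation.
Omkar is the sole taker at this level and receives the full 1/4.
Jayant predeceased; the 1/4 allotted to Jayant's branch passes to Jayant's issue by representation.
The 1/4 is divided into 4 equal shares of 1/16 among Lakshmi, Usha, Chetan, Tarun.
Lakshmi is living and takes 1/16.
Usha is living and takes 1/16.
Chetan predeceased; the 1/16 allotted to Chetan's branch passes to Chetan's issue by representation.
The 1/16 is divided into 3 equal shares of 1/48 among Deepa, Girish, Neelam.
Deepa is living and takes 1/48.
Girish is living and takes 1/48.
Neelam is living and takes 1/48.
Tarun is living and takes 1/16.
Eshan is living and takes 1/4.

Deepa 1/48; Eshan 1/4; Girish 1/48; Lakshmi 1/16; Neelam 1/48; Omkar 1/4; Rajiv 1/4; Tarun 1/16; Usha 1/16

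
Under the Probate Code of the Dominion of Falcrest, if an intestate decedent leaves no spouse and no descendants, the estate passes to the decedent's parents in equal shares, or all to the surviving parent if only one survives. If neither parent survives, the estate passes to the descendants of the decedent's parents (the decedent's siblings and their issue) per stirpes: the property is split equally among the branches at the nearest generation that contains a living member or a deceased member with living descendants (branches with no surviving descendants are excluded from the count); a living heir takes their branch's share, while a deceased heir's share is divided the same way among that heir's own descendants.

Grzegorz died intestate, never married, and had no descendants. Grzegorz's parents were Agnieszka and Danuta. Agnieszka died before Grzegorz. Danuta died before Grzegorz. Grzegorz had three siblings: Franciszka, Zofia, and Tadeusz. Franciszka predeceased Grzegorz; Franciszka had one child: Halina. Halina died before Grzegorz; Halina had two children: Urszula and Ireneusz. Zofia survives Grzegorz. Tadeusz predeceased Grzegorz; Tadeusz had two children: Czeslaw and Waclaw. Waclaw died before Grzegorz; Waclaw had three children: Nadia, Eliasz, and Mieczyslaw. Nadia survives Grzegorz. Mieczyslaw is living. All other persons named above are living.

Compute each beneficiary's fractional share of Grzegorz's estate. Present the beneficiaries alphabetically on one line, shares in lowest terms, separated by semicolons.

Neither parent survives and there are no descendants, so the estate passes to Grzegorz's siblings and their issue per stirpes.
The estate is divided into 3 equal shares of 1/3 among Franciszka, Zofia, Tadeusz.
Franciszka predeceased; the 1/3 allotted to Franciszka's branch passes to Franciszka's issue by representation.
Halina's line is the sole branch at this level, so the full 1/3 passes to Halina's issue by representation.
The 1/3 is divided into 2 equal shares of 1/6 among Urszula, Ireneusz.
Urszula is living and takes 1/6.
Ireneusz is living and takes 1/6.
Zofia is living and takes 1/3.
Tadeusz predeceased; the 1/3 allotted to Tadeusz's branch passes to Tadeusz's issue by representation.
The 1/3 is divided into 2 equal shares of 1/6 among Czeslaw, Waclaw.
Czeslaw is living and takes 1/6.
Waclaw predeceased; the 1/6 allotted to Waclaw's branch passes to Waclaw's issue by representation.
The 1/6 is divided into 3 equal shares of 1/18 among Nadia, Eliasz, Mieczyslaw.
Nadia is living and takes 1/18.
Eliasz is living and takes 1/18.
Mieczyslaw is living and takes 1/18.

Czeslaw 1/6; Eliasz 1/18; Ireneusz 1/6; Mieczyslaw 1/18; Nadia 1/18; Urszula 1/6; Zofia 1/3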